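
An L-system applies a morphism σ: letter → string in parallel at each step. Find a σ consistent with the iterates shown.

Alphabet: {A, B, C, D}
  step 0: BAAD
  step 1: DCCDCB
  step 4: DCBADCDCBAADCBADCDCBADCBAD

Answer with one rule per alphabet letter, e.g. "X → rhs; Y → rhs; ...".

A->C, B->D, C->A, D->DCB

  step 0 ⇒ step 1: BAAD ⇒ D·C·C·DCB
    A ↦ C
    B ↦ D
    D ↦ DCB
    C ↦ A  (constrained at step 1)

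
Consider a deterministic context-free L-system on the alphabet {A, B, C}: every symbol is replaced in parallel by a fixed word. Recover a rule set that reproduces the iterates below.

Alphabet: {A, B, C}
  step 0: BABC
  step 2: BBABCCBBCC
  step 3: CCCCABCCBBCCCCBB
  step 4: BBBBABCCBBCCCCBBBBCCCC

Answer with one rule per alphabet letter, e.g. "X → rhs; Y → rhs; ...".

  step 3 ⇒ step 4: CCCCABCCBBCCCCBB ⇒ B·B·B·B·AB·CC·B·B·CC·CC·B·B·B·B·CC·CC
    A ↦ AB
    B ↦ CC
    C ↦ B

A->AB, B->CC, C->B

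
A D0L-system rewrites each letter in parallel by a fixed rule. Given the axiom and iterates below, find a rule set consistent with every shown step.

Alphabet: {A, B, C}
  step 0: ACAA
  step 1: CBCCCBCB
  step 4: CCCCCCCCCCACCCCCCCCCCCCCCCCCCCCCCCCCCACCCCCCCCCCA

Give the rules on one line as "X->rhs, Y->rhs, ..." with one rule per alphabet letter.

  step 0 ⇒ step 1: ACAA ⇒ CB·CC·CB·CB
    A ↦ CB
    C ↦ CC
    B ↦ A  (constrained at step 1)

A->CB, B->A, C->CC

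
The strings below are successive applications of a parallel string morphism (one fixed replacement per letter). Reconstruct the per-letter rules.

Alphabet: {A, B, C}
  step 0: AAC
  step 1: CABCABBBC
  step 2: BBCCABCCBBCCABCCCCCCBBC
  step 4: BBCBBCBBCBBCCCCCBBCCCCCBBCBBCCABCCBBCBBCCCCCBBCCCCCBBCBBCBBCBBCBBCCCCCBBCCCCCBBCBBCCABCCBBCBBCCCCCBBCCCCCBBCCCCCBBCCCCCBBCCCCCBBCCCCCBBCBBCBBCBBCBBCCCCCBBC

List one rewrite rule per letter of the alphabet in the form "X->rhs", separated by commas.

  step 1 ⇒ step 2: CABCABBBC ⇒ BBC·CAB·CC·BBC·CAB·CC·CC·CC·BBC
    A ↦ CAB
    B ↦ CC
    C ↦ BBC

A->CAB, B->CC, C->BBC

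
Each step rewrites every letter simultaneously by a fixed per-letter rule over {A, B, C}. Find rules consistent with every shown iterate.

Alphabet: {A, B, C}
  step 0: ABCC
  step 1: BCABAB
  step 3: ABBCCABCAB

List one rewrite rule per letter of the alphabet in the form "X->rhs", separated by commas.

  step 0 ⇒ step 1: ABCC ⇒ B·C·AB·AB
    A ↦ B
    B ↦ C
    C ↦ AB

A->B, B->C, C->AB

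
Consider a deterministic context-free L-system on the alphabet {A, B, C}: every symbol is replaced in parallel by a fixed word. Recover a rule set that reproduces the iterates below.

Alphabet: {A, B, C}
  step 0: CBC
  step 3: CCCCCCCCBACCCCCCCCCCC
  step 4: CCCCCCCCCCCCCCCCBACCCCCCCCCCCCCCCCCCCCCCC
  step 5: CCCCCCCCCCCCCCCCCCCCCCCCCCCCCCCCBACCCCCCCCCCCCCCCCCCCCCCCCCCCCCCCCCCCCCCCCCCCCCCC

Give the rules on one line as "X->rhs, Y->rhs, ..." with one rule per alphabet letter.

A->C, B->BA, C->CC

  step 4 ⇒ step 5: CCCCCCCCCCCCCCCCBACCCCCCCCCCCCCCCCCCCCCCC ⇒ CC·CC·CC·CC·CC·CC·CC·CC·CC·CC·CC·CC·CC·CC·CC·CC·BA·C·CC·CC·CC·CC·CC·CC·CC·CC·CC·CC·CC·CC·CC·CC·CC·CC·CC·CC·CC·CC·CC·CC·CC
    A ↦ C
    B ↦ BA
    C ↦ CC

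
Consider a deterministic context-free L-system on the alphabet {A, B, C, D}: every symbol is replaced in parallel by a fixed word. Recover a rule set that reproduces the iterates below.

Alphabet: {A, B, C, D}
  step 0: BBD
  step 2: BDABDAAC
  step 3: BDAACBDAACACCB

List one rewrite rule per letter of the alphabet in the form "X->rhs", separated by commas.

A->AC, B->BD, C->CB, D->A

  step 2 ⇒ step 3: BDABDAAC ⇒ BD·A·AC·BD·A·AC·AC·CB
    A ↦ AC
    B ↦ BD
    C ↦ CB
    D ↦ A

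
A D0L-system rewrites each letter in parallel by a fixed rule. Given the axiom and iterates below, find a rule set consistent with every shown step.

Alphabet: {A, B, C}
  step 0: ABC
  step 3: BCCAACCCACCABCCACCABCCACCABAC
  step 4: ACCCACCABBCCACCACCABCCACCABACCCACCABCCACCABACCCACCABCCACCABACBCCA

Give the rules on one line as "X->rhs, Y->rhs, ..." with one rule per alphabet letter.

A->B, B->AC, C->CCA

  step 3 ⇒ step 4: BCCAACCCACCABCCACCABCCACCABAC ⇒ AC·CCA·CCA·B·B·CCA·CCA·CCA·B·CCA·CCA·B·AC·CCA·CCA·B·CCA·CCA·B·AC·CCA·CCA·B·CCA·CCA·B·AC·B·CCA
    A ↦ B
    B ↦ AC
    C ↦ CCA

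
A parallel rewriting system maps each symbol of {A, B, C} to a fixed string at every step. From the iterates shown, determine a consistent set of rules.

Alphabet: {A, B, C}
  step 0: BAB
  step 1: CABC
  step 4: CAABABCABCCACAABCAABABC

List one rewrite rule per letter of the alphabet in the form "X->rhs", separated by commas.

  step 0 ⇒ step 1: BAB ⇒ C·AB·C
    A ↦ AB
    B ↦ C
    C ↦ CA  (constrained at step 1)

A->AB, B->C, C->CA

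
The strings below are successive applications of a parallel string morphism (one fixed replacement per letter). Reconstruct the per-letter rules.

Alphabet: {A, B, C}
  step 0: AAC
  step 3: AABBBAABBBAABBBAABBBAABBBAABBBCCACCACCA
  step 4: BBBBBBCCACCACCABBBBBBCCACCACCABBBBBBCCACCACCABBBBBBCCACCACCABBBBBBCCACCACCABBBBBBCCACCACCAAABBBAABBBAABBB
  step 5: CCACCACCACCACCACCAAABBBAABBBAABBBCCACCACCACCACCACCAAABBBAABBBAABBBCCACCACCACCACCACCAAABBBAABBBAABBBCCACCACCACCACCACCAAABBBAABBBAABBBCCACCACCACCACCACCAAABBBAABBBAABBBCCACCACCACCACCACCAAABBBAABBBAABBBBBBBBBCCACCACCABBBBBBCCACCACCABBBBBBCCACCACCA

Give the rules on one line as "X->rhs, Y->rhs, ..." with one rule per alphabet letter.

A->BBB, B->CCA, C->A

  step 4 ⇒ step 5: BBBBBBCCACCACCABBBBBBCCACCACCABBBBBBCCACCACCABBBBBBCCACCACCABBBBBBCCACCACCABBBBBBCCACCACCAAABBBAABBBAABBB ⇒ CCA·CCA·CCA·CCA·CCA·CCA·A·A·BBB·A·A·BBB·A·A·BBB·CCA·CCA·CCA·CCA·CCA·CCA·A·A·BBB·A·A·BBB·A·A·BBB·CCA·CCA·CCA·CCA·CCA·CCA·A·A·BBB·A·A·BBB·A·A·BBB·CCA·CCA·CCA·CCA·CCA·CCA·A·A·BBB·A·A·BBB·A·A·BBB·CCA·CCA·CCA·CCA·CCA·CCA·A·A·BBB·A·A·BBB·A·A·BBB·CCA·CCA·CCA·CCA·CCA·CCA·A·A·BBB·A·A·BBB·A·A·BBB·BBB·BBB·CCA·CCA·CCA·BBB·BBB·CCA·CCA·CCA·BBB·BBB·CCA·CCA·CCA
    A ↦ BBB
    B ↦ CCA
    C ↦ A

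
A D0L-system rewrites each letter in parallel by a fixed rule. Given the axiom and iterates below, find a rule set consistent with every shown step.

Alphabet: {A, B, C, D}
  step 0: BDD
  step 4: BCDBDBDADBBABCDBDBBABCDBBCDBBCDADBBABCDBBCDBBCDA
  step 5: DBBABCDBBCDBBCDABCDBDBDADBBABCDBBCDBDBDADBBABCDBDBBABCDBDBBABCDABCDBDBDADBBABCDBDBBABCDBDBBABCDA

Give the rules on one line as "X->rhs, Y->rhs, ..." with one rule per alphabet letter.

A->DA, B->DB, C->BA, D->BC

  step 4 ⇒ step 5: BCDBDBDADBBABCDBDBBABCDBBCDBBCDADBBABCDBBCDBBCDA ⇒ DB·BA·BC·DB·BC·DB·BC·DA·BC·DB·DB·DA·DB·BA·BC·DB·BC·DB·DB·DA·DB·BA·BC·DB·DB·BA·BC·DB·DB·BA·BC·DA·BC·DB·DB·DA·DB·BA·BC·DB·DB·BA·BC·DB·DB·BA·BC·DA
    A ↦ DA
    B ↦ DB
    C ↦ BA
    D ↦ BC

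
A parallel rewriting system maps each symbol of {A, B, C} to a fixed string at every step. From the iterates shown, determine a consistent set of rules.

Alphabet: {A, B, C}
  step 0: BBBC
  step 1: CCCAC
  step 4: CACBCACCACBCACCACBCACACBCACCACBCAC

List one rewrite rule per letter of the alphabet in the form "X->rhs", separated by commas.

A->BC, B->C, C->AC

  step 0 ⇒ step 1: BBBC ⇒ C·C·C·AC
    B ↦ C
    C ↦ AC
    A ↦ BC  (constrained at step 1)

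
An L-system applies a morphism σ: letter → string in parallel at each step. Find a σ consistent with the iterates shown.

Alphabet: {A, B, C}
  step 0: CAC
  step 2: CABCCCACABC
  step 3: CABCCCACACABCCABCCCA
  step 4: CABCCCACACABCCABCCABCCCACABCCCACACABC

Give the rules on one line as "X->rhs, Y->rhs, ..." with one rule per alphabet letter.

A->BC, B->C, C->CA

  step 3 ⇒ step 4: CABCCCACACABCCABCCCA ⇒ CA·BC·C·CA·CA·CA·BC·CA·BC·CA·BC·C·CA·CA·BC·C·CA·CA·CA·BC
    A ↦ BC
    B ↦ C
    C ↦ CA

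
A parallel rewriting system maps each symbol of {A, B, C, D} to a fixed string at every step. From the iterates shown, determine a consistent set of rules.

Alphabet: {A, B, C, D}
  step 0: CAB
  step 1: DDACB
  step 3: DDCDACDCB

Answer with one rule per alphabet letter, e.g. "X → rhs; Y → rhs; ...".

A->DA, B->CB, C->D, D->C

  step 0 ⇒ step 1: CAB ⇒ D·DA·CB
    A ↦ DA
    B ↦ CB
    C ↦ D
    D ↦ C  (constrained at step 1)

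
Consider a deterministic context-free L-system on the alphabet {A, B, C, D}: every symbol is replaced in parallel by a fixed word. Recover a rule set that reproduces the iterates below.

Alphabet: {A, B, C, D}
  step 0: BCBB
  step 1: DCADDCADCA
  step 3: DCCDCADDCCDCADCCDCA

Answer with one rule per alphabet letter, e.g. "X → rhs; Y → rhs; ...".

A->DB, B->DCA, C->D, D->C

  step 0 ⇒ step 1: BCBB ⇒ DCA·D·DCA·DCA
    B ↦ DCA
    C ↦ D
    A ↦ DB  (constrained at step 1)
    D ↦ C  (constrained at step 1)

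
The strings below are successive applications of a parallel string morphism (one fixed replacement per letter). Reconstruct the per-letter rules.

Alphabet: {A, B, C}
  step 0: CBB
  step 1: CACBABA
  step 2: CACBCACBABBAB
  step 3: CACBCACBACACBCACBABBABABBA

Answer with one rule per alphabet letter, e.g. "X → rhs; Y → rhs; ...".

A->B, B->BA, C->CAC

  step 2 ⇒ step 3: CACBCACBABBAB ⇒ CAC·B·CAC·BA·CAC·B·CAC·BA·B·BA·BA·B·BA
    A ↦ B
    B ↦ BA
    C ↦ CAC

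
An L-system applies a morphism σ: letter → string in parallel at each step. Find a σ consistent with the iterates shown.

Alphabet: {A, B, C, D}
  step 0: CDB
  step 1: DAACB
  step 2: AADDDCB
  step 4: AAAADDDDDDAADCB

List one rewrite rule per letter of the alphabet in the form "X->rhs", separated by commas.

A->D, B->CB, C->D, D->AA

  step 1 ⇒ step 2: DAACB ⇒ AA·D·D·D·CB
    A ↦ D
    B ↦ CB
    C ↦ D
    D ↦ AA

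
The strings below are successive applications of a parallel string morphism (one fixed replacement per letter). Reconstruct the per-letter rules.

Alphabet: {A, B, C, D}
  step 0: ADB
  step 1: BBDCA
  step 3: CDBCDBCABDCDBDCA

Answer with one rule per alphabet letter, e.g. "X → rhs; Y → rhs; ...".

A->B, B->CA, C->CD, D->BD

  step 0 ⇒ step 1: ADB ⇒ B·BD·CA
    A ↦ B
    B ↦ CA
    D ↦ BD
    C ↦ CD  (constrained at step 1)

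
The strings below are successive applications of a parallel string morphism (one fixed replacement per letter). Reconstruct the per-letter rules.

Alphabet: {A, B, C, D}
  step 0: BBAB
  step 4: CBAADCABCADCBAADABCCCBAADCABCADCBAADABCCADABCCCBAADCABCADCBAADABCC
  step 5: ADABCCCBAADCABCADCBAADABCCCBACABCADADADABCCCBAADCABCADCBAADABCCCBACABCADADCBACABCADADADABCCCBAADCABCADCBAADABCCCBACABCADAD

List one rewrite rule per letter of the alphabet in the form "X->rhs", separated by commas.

A->C, B->ABC, C->AD, D->BA

  step 4 ⇒ step 5: CBAADCABCADCBAADABCCCBAADCABCADCBAADABCCADABCCCBAADCABCADCBAADABCC ⇒ AD·ABC·C·C·BA·AD·C·ABC·AD·C·BA·AD·ABC·C·C·BA·C·ABC·AD·AD·AD·ABC·C·C·BA·AD·C·ABC·AD·C·BA·AD·ABC·C·C·BA·C·ABC·AD·AD·C·BA·C·ABC·AD·AD·AD·ABC·C·C·BA·AD·C·ABC·AD·C·BA·AD·ABC·C·C·BA·C·ABC·AD·AD
    A ↦ C
    B ↦ ABC
    C ↦ AD
    D ↦ BA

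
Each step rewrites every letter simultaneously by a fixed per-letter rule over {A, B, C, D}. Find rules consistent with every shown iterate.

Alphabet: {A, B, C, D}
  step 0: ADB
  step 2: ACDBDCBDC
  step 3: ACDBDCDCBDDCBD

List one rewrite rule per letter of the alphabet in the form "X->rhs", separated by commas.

A->ACD, B->D, C->BD, D->C

  step 2 ⇒ step 3: ACDBDCBDC ⇒ ACD·BD·C·D·C·BD·D·C·BD
    A ↦ ACD
    B ↦ D
    C ↦ BD
    D ↦ C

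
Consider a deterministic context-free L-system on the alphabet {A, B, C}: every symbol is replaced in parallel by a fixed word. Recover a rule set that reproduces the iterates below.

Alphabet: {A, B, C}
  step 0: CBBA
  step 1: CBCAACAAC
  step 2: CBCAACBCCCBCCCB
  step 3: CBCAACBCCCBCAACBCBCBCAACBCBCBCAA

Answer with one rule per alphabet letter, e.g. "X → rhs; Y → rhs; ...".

  step 2 ⇒ step 3: CBCAACBCCCBCCCB ⇒ CB·CAA·CB·C·C·CB·CAA·CB·CB·CB·CAA·CB·CB·CB·CAA
    A ↦ C
    B ↦ CAA
    C ↦ CB

A->C, B->CAA, C->CB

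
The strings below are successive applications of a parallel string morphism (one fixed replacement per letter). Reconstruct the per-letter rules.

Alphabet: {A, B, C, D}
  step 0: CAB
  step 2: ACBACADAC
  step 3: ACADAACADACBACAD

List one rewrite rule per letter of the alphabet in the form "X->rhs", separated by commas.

A->AC, B->A, C->AD, D->B

  step 2 ⇒ step 3: ACBACADAC ⇒ AC·AD·A·AC·AD·AC·B·AC·AD
    A ↦ AC
    B ↦ A
    C ↦ AD
    D ↦ B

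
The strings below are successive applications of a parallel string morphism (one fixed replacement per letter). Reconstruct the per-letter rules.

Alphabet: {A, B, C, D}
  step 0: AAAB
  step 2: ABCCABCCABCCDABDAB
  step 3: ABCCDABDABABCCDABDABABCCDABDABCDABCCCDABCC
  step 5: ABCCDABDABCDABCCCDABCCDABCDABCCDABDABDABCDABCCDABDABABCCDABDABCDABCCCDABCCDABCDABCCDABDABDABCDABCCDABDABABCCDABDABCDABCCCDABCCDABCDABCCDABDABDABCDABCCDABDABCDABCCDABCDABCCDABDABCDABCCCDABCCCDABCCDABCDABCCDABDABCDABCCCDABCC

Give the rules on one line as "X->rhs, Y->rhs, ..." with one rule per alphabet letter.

A->AB, B->CC, C->DAB, D->CD

  step 2 ⇒ step 3: ABCCABCCABCCDABDAB ⇒ AB·CC·DAB·DAB·AB·CC·DAB·DAB·AB·CC·DAB·DAB·CD·AB·CC·CD·AB·CC
    A ↦ AB
    B ↦ CC
    C ↦ DAB
    D ↦ CD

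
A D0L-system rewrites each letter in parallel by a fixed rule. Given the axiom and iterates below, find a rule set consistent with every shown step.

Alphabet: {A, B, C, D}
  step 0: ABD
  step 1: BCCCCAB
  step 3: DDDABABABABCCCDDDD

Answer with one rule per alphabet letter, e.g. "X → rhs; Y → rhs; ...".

  step 0 ⇒ step 1: ABD ⇒ BC·CCC·AB
    A ↦ BC
    B ↦ CCC
    D ↦ AB
    C ↦ D  (constrained at step 1)

A->BC, B->CCC, C->D, D->AB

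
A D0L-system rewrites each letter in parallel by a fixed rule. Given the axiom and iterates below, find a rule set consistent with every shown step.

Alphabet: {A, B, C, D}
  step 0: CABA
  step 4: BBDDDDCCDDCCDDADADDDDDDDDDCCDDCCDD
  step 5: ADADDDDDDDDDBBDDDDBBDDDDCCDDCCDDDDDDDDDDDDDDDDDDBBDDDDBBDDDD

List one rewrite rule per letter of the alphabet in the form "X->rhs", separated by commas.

A->CC, B->AD, C->B, D->DD

  step 4 ⇒ step 5: BBDDDDCCDDCCDDADADDDDDDDDDCCDDCCDD ⇒ AD·AD·DD·DD·DD·DD·B·B·DD·DD·B·B·DD·DD·CC·DD·CC·DD·DD·DD·DD·DD·DD·DD·DD·DD·B·B·DD·DD·B·B·DD·DD
    A ↦ CC
    B ↦ AD
    C ↦ B
    D ↦ DD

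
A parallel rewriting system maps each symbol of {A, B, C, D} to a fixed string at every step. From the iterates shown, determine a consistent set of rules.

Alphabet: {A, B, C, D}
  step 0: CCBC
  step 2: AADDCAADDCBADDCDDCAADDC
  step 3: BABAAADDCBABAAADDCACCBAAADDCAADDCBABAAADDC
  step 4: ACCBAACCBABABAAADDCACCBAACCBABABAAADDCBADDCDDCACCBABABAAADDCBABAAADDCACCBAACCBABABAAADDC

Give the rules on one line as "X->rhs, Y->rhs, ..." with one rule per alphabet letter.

  step 3 ⇒ step 4: BABAAADDCBABAAADDCACCBAAADDCAADDCBABAAADDC ⇒ ACC·BA·ACC·BA·BA·BA·A·A·DDC·ACC·BA·ACC·BA·BA·BA·A·A·DDC·BA·DDC·DDC·ACC·BA·BA·BA·A·A·DDC·BA·BA·A·A·DDC·ACC·BA·ACC·BA·BA·BA·A·A·DDC
    A ↦ BA
    B ↦ ACC
    C ↦ DDC
    D ↦ A

A->BA, B->ACC, C->DDC, D->A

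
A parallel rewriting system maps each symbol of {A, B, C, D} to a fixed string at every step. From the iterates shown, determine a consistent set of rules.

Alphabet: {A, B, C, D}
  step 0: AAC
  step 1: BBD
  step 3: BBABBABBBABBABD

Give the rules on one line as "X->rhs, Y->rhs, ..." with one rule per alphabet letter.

A->B, B->BBA, C->D, D->C

  step 0 ⇒ step 1: AAC ⇒ B·B·D
    A ↦ B
    C ↦ D
    B ↦ BBA  (constrained at step 1)
    D ↦ C  (constrained at step 1)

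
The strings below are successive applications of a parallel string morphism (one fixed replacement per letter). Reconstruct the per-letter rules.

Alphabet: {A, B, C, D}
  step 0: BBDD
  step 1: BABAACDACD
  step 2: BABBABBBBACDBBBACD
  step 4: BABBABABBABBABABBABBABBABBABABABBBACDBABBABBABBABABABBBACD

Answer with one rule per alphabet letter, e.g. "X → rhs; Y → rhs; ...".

A->B, B->BA, C->BB, D->ACD

  step 1 ⇒ step 2: BABAACDACD ⇒ BA·B·BA·B·B·BB·ACD·B·BB·ACD
    A ↦ B
    B ↦ BA
    C ↦ BB
    D ↦ ACD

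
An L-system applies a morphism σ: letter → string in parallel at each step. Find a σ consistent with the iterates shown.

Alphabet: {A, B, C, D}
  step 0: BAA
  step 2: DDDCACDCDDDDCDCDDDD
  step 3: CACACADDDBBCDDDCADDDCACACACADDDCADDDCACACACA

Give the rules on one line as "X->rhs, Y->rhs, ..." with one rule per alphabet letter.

A->BBC, B->CD, C->DDD, D->CA

  step 2 ⇒ step 3: DDDCACDCDDDDCDCDDDD ⇒ CA·CA·CA·DDD·BBC·DDD·CA·DDD·CA·CA·CA·CA·DDD·CA·DDD·CA·CA·CA·CA
    A ↦ BBC
    C ↦ DDD
    D ↦ CA
    B ↦ CD  (constrained at step 0)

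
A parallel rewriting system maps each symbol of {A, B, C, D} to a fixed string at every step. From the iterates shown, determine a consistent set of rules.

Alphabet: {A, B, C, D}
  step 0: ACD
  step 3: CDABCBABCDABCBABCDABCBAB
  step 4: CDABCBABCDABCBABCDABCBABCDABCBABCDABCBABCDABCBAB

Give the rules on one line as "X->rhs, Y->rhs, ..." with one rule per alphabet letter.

  step 3 ⇒ step 4: CDABCBABCDABCBABCDABCBAB ⇒ CD·AB·CB·AB·CD·AB·CB·AB·CD·AB·CB·AB·CD·AB·CB·AB·CD·AB·CB·AB·CD·AB·CB·AB
    A ↦ CB
    B ↦ AB
    C ↦ CD
    D ↦ AB

A->CB, B->AB, C->CD, D->AB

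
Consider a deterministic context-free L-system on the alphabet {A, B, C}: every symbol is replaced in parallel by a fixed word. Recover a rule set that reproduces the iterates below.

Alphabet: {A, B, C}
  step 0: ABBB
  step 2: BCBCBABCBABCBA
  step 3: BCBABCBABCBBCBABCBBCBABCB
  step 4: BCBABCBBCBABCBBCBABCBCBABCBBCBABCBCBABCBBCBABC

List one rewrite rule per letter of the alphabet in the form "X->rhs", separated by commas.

A->B, B->BC, C->BA

  step 3 ⇒ step 4: BCBABCBABCBBCBABCBBCBABCB ⇒ BC·BA·BC·B·BC·BA·BC·B·BC·BA·BC·BC·BA·BC·B·BC·BA·BC·BC·BA·BC·B·BC·BA·BC
    A ↦ B
    B ↦ BC
    C ↦ BA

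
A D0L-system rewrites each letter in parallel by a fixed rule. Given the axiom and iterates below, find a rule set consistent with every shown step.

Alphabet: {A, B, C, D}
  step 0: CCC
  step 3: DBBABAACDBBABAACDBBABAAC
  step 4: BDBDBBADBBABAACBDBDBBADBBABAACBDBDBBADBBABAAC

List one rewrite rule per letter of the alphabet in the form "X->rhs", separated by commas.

A->BA, B->DB, C->AC, D->B

  step 3 ⇒ step 4: DBBABAACDBBABAACDBBABAAC ⇒ B·DB·DB·BA·DB·BA·BA·AC·B·DB·DB·BA·DB·BA·BA·AC·B·DB·DB·BA·DB·BA·BA·AC
    A ↦ BA
    B ↦ DB
    C ↦ AC
    D ↦ B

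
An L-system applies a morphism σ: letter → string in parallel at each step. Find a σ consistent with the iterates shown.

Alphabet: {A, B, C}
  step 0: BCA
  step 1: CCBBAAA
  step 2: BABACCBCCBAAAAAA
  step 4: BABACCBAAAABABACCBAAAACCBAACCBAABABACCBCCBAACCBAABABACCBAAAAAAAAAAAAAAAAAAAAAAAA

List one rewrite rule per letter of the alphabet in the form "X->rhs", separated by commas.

A->AA, B->CCB, C->BA

  step 1 ⇒ step 2: CCBBAAA ⇒ BA·BA·CCB·CCB·AA·AA·AA
    A ↦ AA
    B ↦ CCB
    C ↦ BA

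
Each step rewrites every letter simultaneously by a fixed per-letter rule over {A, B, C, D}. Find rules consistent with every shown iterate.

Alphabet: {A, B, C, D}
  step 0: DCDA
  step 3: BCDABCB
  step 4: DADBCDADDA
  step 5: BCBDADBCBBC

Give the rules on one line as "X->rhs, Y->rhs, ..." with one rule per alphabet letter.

  step 4 ⇒ step 5: DADBCDADDA ⇒ B·C·B·DA·D·B·C·B·B·C
    A ↦ C
    B ↦ DA
    C ↦ D
    D ↦ B

A->C, B->DA, C->D, D->B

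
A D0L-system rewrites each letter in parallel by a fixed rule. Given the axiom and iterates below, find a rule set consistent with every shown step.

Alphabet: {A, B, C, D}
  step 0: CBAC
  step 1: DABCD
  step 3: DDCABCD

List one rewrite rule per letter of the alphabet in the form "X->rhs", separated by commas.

  step 0 ⇒ step 1: CBAC ⇒ D·AB·C·D
    A ↦ C
    B ↦ AB
    C ↦ D
    D ↦ C  (constrained at step 1)

A->C, B->AB, C->D, D->C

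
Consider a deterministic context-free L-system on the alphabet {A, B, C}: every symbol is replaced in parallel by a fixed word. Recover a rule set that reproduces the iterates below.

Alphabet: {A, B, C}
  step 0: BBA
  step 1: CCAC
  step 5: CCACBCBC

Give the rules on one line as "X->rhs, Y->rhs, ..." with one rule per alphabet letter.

A->AC, B->C, C->B

  step 0 ⇒ step 1: BBA ⇒ C·C·AC
    A ↦ AC
    B ↦ C
    C ↦ B  (constrained at step 1)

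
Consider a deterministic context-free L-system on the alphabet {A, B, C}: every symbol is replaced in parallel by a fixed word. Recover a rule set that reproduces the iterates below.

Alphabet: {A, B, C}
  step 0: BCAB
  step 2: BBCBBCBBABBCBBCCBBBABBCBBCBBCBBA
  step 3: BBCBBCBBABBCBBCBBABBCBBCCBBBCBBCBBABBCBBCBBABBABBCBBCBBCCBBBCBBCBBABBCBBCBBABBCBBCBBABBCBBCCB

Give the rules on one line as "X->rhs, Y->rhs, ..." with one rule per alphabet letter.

A->CB, B->BBC, C->BBA

  step 2 ⇒ step 3: BBCBBCBBABBCBBCCBBBABBCBBCBBCBBA ⇒ BBC·BBC·BBA·BBC·BBC·BBA·BBC·BBC·CB·BBC·BBC·BBA·BBC·BBC·BBA·BBA·BBC·BBC·BBC·CB·BBC·BBC·BBA·BBC·BBC·BBA·BBC·BBC·BBA·BBC·BBC·CB
    A ↦ CB
    B ↦ BBC
    C ↦ BBA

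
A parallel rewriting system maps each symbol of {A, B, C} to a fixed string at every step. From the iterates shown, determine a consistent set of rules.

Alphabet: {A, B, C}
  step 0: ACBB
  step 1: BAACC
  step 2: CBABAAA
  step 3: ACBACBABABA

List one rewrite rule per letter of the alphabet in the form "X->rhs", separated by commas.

A->BA, B->C, C->A

  step 2 ⇒ step 3: CBABAAA ⇒ A·C·BA·C·BA·BA·BA
    A ↦ BA
    B ↦ C
    C ↦ A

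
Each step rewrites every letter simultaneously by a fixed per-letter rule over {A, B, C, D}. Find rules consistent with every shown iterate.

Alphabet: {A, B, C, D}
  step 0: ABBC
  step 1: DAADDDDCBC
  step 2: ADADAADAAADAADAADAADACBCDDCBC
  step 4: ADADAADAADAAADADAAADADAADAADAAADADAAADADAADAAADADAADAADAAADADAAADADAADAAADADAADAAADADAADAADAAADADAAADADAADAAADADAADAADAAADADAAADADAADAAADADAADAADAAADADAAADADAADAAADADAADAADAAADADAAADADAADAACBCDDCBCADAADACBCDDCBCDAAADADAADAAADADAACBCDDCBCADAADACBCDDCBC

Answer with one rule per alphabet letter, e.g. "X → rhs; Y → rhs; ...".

  step 1 ⇒ step 2: DAADDDDCBC ⇒ ADA·DAA·DAA·ADA·ADA·ADA·ADA·CBC·DD·CBC
    A ↦ DAA
    B ↦ DD
    C ↦ CBC
    D ↦ ADA

A->DAA, B->DD, C->CBC, D->ADA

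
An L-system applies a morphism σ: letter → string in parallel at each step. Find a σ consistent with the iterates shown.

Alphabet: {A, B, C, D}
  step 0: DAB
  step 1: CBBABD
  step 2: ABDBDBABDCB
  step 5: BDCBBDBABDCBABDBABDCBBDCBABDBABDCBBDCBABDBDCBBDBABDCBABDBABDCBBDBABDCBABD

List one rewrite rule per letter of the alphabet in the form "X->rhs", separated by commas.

A->BA, B->BD, C->A, D->CB

  step 1 ⇒ step 2: CBBABD ⇒ A·BD·BD·BA·BD·CB
    A ↦ BA
    B ↦ BD
    C ↦ A
    D ↦ CB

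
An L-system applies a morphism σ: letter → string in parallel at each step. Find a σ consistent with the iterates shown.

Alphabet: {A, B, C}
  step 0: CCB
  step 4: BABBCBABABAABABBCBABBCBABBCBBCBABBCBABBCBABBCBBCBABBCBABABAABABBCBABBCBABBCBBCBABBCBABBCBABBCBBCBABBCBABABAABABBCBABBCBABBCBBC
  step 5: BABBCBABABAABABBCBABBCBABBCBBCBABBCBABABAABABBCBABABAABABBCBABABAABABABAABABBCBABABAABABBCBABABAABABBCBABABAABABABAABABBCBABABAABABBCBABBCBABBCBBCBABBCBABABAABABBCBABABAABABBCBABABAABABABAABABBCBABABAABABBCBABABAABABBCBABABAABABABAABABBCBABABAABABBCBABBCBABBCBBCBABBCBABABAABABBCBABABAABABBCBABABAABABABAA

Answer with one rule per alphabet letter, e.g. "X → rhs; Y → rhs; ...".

  step 4 ⇒ step 5: BABBCBABABAABABBCBABBCBABBCBBCBABBCBABBCBABBCBBCBABBCBABABAABABBCBABBCBABBCBBCBABBCBABBCBABBCBBCBABBCBABABAABABBCBABBCBABBCBBC ⇒ BA·BBC·BA·BA·BAA·BA·BBC·BA·BBC·BA·BBC·BBC·BA·BBC·BA·BA·BAA·BA·BBC·BA·BA·BAA·BA·BBC·BA·BA·BAA·BA·BA·BAA·BA·BBC·BA·BA·BAA·BA·BBC·BA·BA·BAA·BA·BBC·BA·BA·BAA·BA·BA·BAA·BA·BBC·BA·BA·BAA·BA·BBC·BA·BBC·BA·BBC·BBC·BA·BBC·BA·BA·BAA·BA·BBC·BA·BA·BAA·BA·BBC·BA·BA·BAA·BA·BA·BAA·BA·BBC·BA·BA·BAA·BA·BBC·BA·BA·BAA·BA·BBC·BA·BA·BAA·BA·BA·BAA·BA·BBC·BA·BA·BAA·BA·BBC·BA·BBC·BA·BBC·BBC·BA·BBC·BA·BA·BAA·BA·BBC·BA·BA·BAA·BA·BBC·BA·BA·BAA·BA·BA·BAA
    A ↦ BBC
    B ↦ BA
    C ↦ BAA

A->BBC, B->BA, C->BAA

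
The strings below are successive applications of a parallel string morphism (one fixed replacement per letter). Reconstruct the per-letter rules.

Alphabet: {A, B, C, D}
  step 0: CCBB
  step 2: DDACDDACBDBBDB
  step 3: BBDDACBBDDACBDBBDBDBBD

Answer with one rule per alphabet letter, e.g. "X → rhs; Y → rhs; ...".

A->DD, B->BD, C->AC, D->B

  step 2 ⇒ step 3: DDACDDACBDBBDB ⇒ B·B·DD·AC·B·B·DD·AC·BD·B·BD·BD·B·BD
    A ↦ DD
    B ↦ BD
    C ↦ AC
    D ↦ B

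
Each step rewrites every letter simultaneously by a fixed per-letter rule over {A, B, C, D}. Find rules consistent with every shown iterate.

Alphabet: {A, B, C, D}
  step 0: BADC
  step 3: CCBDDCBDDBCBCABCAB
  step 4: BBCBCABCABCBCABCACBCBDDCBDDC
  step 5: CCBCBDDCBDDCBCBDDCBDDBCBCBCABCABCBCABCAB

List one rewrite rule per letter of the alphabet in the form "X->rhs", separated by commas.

  step 4 ⇒ step 5: BBCBCABCABCBCABCACBCBDDCBDDC ⇒ C·C·B·C·B·DD·C·B·DD·C·B·C·B·DD·C·B·DD·B·C·B·C·BCA·BCA·B·C·BCA·BCA·B
    A ↦ DD
    B ↦ C
    C ↦ B
    D ↦ BCA

A->DD, B->C, C->B, D->BCA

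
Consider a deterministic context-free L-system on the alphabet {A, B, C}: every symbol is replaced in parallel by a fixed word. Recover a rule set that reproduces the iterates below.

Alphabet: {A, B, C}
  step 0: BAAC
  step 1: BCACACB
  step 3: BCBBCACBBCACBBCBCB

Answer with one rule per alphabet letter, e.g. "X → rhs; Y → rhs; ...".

A->AC, B->BC, C->B

  step 0 ⇒ step 1: BAAC ⇒ BC·AC·AC·B
    A ↦ AC
    B ↦ BC
    C ↦ B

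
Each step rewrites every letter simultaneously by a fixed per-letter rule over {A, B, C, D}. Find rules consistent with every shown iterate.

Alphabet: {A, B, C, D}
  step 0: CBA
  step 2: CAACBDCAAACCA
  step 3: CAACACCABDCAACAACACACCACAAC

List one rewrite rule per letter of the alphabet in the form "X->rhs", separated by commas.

  step 2 ⇒ step 3: CAACBDCAAACCA ⇒ CA·AC·AC·CA·BD·CAA·CA·AC·AC·AC·CA·CA·AC
    A ↦ AC
    B ↦ BD
    C ↦ CA
    D ↦ CAA

A->AC, B->BD, C->CA, D->CAA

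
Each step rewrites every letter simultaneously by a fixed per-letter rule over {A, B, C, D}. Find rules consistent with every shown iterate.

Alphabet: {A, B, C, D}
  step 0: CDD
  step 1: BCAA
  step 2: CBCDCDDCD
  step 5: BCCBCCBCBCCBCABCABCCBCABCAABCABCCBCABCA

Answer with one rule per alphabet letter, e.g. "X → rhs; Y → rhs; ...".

A->DCD, B->C, C->BC, D->A

  step 1 ⇒ step 2: BCAA ⇒ C·BC·DCD·DCD
    A ↦ DCD
    B ↦ C
    C ↦ BC
  step 0 ⇒ step 1: CDD ⇒ BC·A·A
    D ↦ A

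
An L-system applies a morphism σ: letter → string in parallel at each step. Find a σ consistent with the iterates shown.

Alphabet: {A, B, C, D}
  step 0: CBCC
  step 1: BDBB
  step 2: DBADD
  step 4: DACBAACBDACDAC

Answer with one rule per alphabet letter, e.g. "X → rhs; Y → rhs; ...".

A->AC, B->D, C->B, D->BA

  step 1 ⇒ step 2: BDBB ⇒ D·BA·D·D
    B ↦ D
    D ↦ BA
    A ↦ AC  (constrained at step 2)
  step 0 ⇒ step 1: CBCC ⇒ B·D·B·B
    C ↦ B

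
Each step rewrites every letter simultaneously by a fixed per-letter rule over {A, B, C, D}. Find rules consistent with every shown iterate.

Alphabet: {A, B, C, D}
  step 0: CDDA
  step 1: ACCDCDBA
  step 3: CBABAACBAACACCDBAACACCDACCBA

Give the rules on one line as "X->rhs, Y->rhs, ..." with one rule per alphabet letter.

A->BA, B->C, C->AC, D->CD

  step 0 ⇒ step 1: CDDA ⇒ AC·CD·CD·BA
    A ↦ BA
    C ↦ AC
    D ↦ CD
    B ↦ C  (constrained at step 1)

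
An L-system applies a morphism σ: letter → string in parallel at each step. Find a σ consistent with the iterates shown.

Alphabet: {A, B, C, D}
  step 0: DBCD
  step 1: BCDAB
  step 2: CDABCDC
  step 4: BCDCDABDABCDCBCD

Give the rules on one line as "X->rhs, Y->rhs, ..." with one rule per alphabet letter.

A->CD, B->C, C->DA, D->B

  step 1 ⇒ step 2: BCDAB ⇒ C·DA·B·CD·C
    A ↦ CD
    B ↦ C
    C ↦ DA
    D ↦ B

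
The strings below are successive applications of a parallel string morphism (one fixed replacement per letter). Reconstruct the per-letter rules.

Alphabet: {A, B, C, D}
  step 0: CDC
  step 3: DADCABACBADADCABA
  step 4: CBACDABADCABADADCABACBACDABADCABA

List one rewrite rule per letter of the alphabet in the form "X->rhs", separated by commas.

  step 3 ⇒ step 4: DADCABACBADADCABA ⇒ C·BA·C·DA·BA·DCA·BA·DA·DCA·BA·C·BA·C·DA·BA·DCA·BA
    A ↦ BA
    B ↦ DCA
    C ↦ DA
    D ↦ C

A->BA, B->DCA, C->DA, D->C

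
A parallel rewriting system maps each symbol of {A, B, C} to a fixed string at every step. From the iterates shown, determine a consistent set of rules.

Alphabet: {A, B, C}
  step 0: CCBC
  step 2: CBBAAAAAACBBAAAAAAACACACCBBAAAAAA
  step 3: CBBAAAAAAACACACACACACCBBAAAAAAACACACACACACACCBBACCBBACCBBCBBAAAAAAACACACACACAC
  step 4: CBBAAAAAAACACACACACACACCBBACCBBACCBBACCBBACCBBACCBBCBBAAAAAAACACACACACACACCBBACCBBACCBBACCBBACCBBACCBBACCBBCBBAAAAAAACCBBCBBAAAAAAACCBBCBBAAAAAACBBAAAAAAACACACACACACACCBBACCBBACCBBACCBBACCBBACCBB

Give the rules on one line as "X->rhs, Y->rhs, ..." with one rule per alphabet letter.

A->AC, B->AAA, C->CBB

  step 3 ⇒ step 4: CBBAAAAAAACACACACACACCBBAAAAAAACACACACACACACCBBACCBBACCBBCBBAAAAAAACACACACACAC ⇒ CBB·AAA·AAA·AC·AC·AC·AC·AC·AC·AC·CBB·AC·CBB·AC·CBB·AC·CBB·AC·CBB·AC·CBB·CBB·AAA·AAA·AC·AC·AC·AC·AC·AC·AC·CBB·AC·CBB·AC·CBB·AC·CBB·AC·CBB·AC·CBB·AC·CBB·CBB·AAA·AAA·AC·CBB·CBB·AAA·AAA·AC·CBB·CBB·AAA·AAA·CBB·AAA·AAA·AC·AC·AC·AC·AC·AC·AC·CBB·AC·CBB·AC·CBB·AC·CBB·AC·CBB·AC·CBB
    A ↦ AC
    B ↦ AAA
    C ↦ CBB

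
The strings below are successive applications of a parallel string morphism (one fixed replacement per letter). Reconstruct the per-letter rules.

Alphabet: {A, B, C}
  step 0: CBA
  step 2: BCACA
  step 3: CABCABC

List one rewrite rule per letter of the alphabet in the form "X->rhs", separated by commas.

  step 2 ⇒ step 3: BCACA ⇒ C·A·BC·A·BC
    A ↦ BC
    B ↦ C
    C ↦ A

A->BC, B->C, C->A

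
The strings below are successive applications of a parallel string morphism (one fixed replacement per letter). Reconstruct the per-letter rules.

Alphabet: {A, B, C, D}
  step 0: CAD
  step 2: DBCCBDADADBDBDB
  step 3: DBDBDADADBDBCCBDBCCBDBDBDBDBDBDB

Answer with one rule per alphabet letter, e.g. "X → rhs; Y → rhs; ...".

  step 2 ⇒ step 3: DBCCBDADADBDBDB ⇒ DB·DB·DA·DA·DB·DB·CCB·DB·CCB·DB·DB·DB·DB·DB·DB
    A ↦ CCB
    B ↦ DB
    C ↦ DA
    D ↦ DB

A->CCB, B->DB, C->DA, D->DB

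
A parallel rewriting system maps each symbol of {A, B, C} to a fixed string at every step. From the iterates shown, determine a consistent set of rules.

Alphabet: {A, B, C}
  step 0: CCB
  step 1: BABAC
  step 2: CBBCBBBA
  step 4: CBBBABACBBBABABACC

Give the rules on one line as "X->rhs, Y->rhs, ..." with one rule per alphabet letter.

  step 1 ⇒ step 2: BABAC ⇒ C·BB·C·BB·BA
    A ↦ BB
    B ↦ C
    C ↦ BA

A->BB, B->C, C->BA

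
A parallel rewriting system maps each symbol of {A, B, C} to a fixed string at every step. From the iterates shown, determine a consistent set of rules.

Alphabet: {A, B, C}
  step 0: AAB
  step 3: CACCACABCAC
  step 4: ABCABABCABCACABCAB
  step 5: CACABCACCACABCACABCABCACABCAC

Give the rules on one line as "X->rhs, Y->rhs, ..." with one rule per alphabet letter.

  step 4 ⇒ step 5: ABCABABCABCACABCAB ⇒ C·AC·AB·C·AC·C·AC·AB·C·AC·AB·C·AB·C·AC·AB·C·AC
    A ↦ C
    B ↦ AC
    C ↦ AB

A->C, B->AC, C->AB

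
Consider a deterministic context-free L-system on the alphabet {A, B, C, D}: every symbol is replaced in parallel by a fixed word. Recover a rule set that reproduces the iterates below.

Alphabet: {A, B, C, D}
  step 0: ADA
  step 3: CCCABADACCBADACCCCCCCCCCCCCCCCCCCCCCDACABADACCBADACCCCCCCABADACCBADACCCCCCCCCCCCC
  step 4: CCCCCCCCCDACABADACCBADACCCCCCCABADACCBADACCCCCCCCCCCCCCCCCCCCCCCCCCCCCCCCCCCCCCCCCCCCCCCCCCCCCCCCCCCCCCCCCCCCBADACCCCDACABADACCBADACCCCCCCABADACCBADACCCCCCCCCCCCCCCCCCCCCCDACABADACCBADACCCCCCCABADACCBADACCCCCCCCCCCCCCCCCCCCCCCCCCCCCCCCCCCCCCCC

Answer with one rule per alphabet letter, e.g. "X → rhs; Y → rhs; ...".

A->DAC, B->ABA, C->CCC, D->CBA

  step 3 ⇒ step 4: CCCABADACCBADACCCCCCCCCCCCCCCCCCCCCCDACABADACCBADACCCCCCCABADACCBADACCCCCCCCCCCCC ⇒ CCC·CCC·CCC·DAC·ABA·DAC·CBA·DAC·CCC·CCC·ABA·DAC·CBA·DAC·CCC·CCC·CCC·CCC·CCC·CCC·CCC·CCC·CCC·CCC·CCC·CCC·CCC·CCC·CCC·CCC·CCC·CCC·CCC·CCC·CCC·CCC·CBA·DAC·CCC·DAC·ABA·DAC·CBA·DAC·CCC·CCC·ABA·DAC·CBA·DAC·CCC·CCC·CCC·CCC·CCC·CCC·CCC·DAC·ABA·DAC·CBA·DAC·CCC·CCC·ABA·DAC·CBA·DAC·CCC·CCC·CCC·CCC·CCC·CCC·CCC·CCC·CCC·CCC·CCC·CCC·CCC
    A ↦ DAC
    B ↦ ABA
    C ↦ CCC
    D ↦ CBA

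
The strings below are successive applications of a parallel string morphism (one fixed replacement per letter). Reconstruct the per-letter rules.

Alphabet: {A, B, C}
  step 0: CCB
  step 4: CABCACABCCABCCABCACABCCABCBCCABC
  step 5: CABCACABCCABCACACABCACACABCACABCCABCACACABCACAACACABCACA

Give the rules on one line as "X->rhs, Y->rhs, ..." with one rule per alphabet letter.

  step 4 ⇒ step 5: CABCACABCCABCCABCACABCCABCBCCABC ⇒ CA·BC·A·CA·BC·CA·BC·A·CA·CA·BC·A·CA·CA·BC·A·CA·BC·CA·BC·A·CA·CA·BC·A·CA·A·CA·CA·BC·A·CA
    A ↦ BC
    B ↦ A
    C ↦ CA

A->BC, B->A, C->CA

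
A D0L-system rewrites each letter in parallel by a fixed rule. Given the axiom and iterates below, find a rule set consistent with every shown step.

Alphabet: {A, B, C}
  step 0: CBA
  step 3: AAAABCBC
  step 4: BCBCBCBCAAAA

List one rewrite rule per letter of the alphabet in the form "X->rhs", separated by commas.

A->BC, B->A, C->A

  step 3 ⇒ step 4: AAAABCBC ⇒ BC·BC·BC·BC·A·A·A·A
    A ↦ BC
    B ↦ A
    C ↦ A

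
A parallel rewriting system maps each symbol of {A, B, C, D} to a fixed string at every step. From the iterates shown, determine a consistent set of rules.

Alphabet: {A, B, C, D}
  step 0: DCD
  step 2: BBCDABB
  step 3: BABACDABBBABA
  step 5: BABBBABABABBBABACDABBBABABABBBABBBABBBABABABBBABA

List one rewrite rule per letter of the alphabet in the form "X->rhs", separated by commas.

  step 2 ⇒ step 3: BBCDABB ⇒ BA·BA·CD·A·BB·BA·BA
    A ↦ BB
    B ↦ BA
    C ↦ CD
    D ↦ A

A->BB, B->BA, C->CD, D->A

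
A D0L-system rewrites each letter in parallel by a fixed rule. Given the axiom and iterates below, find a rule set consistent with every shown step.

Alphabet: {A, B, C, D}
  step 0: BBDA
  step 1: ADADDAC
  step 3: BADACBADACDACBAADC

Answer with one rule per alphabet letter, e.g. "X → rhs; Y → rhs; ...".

  step 0 ⇒ step 1: BBDA ⇒ AD·AD·DA·C
    A ↦ C
    B ↦ AD
    D ↦ DA
    C ↦ BA  (constrained at step 1)

A->C, B->AD, C->BA, D->DA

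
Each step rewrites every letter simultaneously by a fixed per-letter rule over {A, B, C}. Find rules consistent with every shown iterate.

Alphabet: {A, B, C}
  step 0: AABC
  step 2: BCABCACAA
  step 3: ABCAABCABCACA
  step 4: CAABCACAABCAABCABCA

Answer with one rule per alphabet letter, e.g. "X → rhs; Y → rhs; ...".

A->CA, B->A, C->B

  step 3 ⇒ step 4: ABCAABCABCACA ⇒ CA·A·B·CA·CA·A·B·CA·A·B·CA·B·CA
    A ↦ CA
    B ↦ A
    C ↦ B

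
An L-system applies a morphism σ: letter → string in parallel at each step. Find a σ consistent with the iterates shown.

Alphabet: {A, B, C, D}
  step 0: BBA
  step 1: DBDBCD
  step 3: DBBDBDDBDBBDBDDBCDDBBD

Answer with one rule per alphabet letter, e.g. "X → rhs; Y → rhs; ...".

A->CD, B->DB, C->A, D->BD

  step 0 ⇒ step 1: BBA ⇒ DB·DB·CD
    A ↦ CD
    B ↦ DB
    C ↦ A  (constrained at step 1)
    D ↦ BD  (constrained at step 1)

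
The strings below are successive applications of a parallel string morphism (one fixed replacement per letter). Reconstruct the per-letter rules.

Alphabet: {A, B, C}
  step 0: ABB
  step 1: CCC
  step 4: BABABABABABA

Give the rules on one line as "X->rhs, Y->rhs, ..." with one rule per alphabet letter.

A->C, B->C, C->BA

  step 0 ⇒ step 1: ABB ⇒ C·C·C
    A ↦ C
    B ↦ C
    C ↦ BA  (constrained at step 1)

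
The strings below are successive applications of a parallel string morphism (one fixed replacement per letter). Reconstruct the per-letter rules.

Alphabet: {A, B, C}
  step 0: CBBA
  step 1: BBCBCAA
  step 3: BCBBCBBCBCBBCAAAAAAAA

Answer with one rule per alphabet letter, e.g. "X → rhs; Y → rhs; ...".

A->AA, B->BC, C->B

  step 0 ⇒ step 1: CBBA ⇒ B·BC·BC·AA
    A ↦ AA
    B ↦ BC
    C ↦ B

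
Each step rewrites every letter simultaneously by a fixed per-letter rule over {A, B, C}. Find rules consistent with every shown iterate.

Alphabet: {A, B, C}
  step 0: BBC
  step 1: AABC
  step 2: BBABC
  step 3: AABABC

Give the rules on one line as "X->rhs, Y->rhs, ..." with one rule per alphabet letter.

  step 2 ⇒ step 3: BBABC ⇒ A·A·B·A·BC
    A ↦ B
    B ↦ A
    C ↦ BC

A->B, B->A, C->BC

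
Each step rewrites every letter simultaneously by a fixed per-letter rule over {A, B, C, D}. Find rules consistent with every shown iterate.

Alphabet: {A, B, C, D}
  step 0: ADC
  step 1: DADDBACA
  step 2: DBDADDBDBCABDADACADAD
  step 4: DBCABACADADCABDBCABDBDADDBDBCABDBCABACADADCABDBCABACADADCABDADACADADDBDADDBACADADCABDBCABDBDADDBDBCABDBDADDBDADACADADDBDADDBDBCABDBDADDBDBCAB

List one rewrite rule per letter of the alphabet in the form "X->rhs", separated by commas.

  step 1 ⇒ step 2: DADDBACA ⇒ DB·DAD·DB·DB·CAB·DAD·ACA·DAD
    A ↦ DAD
    B ↦ CAB
    C ↦ ACA
    D ↦ DB

A->DAD, B->CAB, C->ACA, D->DB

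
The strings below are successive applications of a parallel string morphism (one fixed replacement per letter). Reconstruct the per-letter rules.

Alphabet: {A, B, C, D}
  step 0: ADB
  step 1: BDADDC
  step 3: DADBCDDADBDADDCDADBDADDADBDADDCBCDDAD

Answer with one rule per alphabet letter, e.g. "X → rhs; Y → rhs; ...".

A->B, B->DC, C->BCD, D->DAD

  step 0 ⇒ step 1: ADB ⇒ B·DAD·DC
    A ↦ B
    B ↦ DC
    D ↦ DAD
    C ↦ BCD  (constrained at step 1)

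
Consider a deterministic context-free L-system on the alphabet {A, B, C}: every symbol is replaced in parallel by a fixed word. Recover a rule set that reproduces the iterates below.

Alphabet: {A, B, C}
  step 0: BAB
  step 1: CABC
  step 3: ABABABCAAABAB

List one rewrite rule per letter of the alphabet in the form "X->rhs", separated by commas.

A->AB, B->C, C->AA

  step 0 ⇒ step 1: BAB ⇒ C·AB·C
    A ↦ AB
    B ↦ C
    C ↦ AA  (constrained at step 1)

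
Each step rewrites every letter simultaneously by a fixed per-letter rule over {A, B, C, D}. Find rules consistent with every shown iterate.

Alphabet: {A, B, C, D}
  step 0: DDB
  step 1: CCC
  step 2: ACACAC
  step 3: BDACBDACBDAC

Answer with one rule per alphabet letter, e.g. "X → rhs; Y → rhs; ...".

  step 2 ⇒ step 3: ACACAC ⇒ BD·AC·BD·AC·BD·AC
    A ↦ BD
    C ↦ AC
  step 0 ⇒ step 1: DDB ⇒ C·C·C
    B ↦ C
  step 0 ⇒ step 1: DDB ⇒ C·C·C
    D ↦ C

A->BD, B->C, C->AC, D->C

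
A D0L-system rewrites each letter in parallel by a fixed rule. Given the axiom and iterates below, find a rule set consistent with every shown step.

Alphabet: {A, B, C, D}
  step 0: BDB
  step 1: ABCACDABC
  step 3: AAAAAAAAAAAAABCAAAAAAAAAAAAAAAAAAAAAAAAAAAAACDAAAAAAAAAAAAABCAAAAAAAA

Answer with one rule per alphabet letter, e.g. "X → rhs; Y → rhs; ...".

  step 0 ⇒ step 1: BDB ⇒ ABC·ACD·ABC
    B ↦ ABC
    D ↦ ACD
    A ↦ AAA  (constrained at step 1)
    C ↦ AA  (constrained at step 1)

A->AAA, B->ABC, C->AA, D->ACD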